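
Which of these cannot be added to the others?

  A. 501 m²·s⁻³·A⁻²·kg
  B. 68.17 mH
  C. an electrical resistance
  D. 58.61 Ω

Dimensions:
  A. kg·m²·s⁻³·A⁻²
  B. H = V·s·A⁻¹ = kg·m²·s⁻²·A⁻²
  C. [electrical resistance] = kg·m²·s⁻³·A⁻²
  D. Ω = V·A⁻¹ = kg·m²·s⁻³·A⁻²
All reduce to kg·m²·s⁻³·A⁻² except B., which is kg·m²·s⁻²·A⁻².

B.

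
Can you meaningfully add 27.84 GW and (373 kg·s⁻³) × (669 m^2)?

Reduce each to base SI dimensions:
  27.84 GW:  W = J·s⁻¹ = kg·m²·s⁻³
  (373 kg·s⁻³) × (669 m^2):  [kg·s⁻³] · [m²] = kg·m²·s⁻³
Both are kg·m²·s⁻³, so they have the same dimensions and can be added.

Yes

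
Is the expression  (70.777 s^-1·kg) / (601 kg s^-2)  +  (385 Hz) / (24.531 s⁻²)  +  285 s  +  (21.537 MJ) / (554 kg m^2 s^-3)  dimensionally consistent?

Yes

Expand each in SI base units:
  (70.777 s^-1·kg) / (601 kg s^-2):  [kg·s⁻¹] / [kg·s⁻²] = s
  (385 Hz) / (24.531 s⁻²):  [s⁻¹] / [s⁻²] = s
  285 s:  s
  (21.537 MJ) / (554 kg m^2 s^-3):  [kg·m²·s⁻²] / [kg·m²·s⁻³] = s
Every term reduces to s.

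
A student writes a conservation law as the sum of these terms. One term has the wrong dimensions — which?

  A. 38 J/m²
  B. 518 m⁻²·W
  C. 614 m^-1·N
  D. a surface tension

Reduce each to base SI dimensions:
  A. J·m⁻² = N·m·m⁻² = kg·s⁻²
  B. W·m⁻² = J·s⁻¹·m⁻² = kg·s⁻³
  C. N·m⁻¹ = kg·m·s⁻²·m⁻¹ = kg·s⁻²
  D. [surface tension] = kg·s⁻²
All reduce to kg·s⁻² except B., which is kg·s⁻³.

B.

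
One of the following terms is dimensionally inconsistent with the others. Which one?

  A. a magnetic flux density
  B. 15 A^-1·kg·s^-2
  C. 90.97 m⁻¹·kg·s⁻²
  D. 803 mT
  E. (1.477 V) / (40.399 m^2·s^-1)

C.

Dimensions:
  A. [magnetic flux density] = kg·s⁻²·A⁻¹
  B. kg·s⁻²·A⁻¹
  C. kg·m⁻¹·s⁻²
  D. T = Wb·m⁻² = kg·s⁻²·A⁻¹
  E. [kg·m²·s⁻³·A⁻¹] / [m²·s⁻¹] = kg·s⁻²·A⁻¹
All reduce to kg·s⁻²·A⁻¹ except C., which is kg·m⁻¹·s⁻².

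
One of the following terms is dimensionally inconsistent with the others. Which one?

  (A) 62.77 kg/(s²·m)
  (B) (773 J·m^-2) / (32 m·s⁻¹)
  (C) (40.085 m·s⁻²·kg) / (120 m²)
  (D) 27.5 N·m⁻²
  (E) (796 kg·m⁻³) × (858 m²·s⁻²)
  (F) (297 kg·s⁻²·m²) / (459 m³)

Dimensions:
  (A) kg·m⁻¹·s⁻²
  (B) [kg·s⁻²] / [m·s⁻¹] = kg·m⁻¹·s⁻¹
  (C) [kg·m·s⁻²] / [m²] = kg·m⁻¹·s⁻²
  (D) N·m⁻² = kg·m·s⁻²·m⁻² = kg·m⁻¹·s⁻²
  (E) [kg·m⁻³] · [m²·s⁻²] = kg·m⁻¹·s⁻²
  (F) [kg·m²·s⁻²] / [m³] = kg·m⁻¹·s⁻²
All reduce to kg·m⁻¹·s⁻² except (B), which is kg·m⁻¹·s⁻¹.

(B)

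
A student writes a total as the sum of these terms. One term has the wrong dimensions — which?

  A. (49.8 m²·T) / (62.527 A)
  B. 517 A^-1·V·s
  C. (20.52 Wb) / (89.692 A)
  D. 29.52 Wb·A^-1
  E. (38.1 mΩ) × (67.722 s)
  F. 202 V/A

Dimensions:
  A. [kg·m²·s⁻²·A⁻¹] / [A] = kg·m²·s⁻²·A⁻²
  B. V·s·A⁻¹ = J·C⁻¹·s·A⁻¹ = kg·m²·s⁻²·A⁻²
  C. [kg·m²·s⁻²·A⁻¹] / [A] = kg·m²·s⁻²·A⁻²
  D. Wb·A⁻¹ = V·s·A⁻¹ = kg·m²·s⁻²·A⁻²
  E. [kg·m²·s⁻³·A⁻²] · [s] = kg·m²·s⁻²·A⁻²
  F. V·A⁻¹ = J·C⁻¹·A⁻¹ = kg·m²·s⁻³·A⁻²
All reduce to kg·m²·s⁻²·A⁻² except F., which is kg·m²·s⁻³·A⁻².

F.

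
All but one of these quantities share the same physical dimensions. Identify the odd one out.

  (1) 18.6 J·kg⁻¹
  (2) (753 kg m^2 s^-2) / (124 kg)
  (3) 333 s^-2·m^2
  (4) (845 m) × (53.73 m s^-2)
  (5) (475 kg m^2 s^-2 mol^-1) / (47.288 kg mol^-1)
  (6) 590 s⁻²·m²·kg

Dimensions:
  (1) J·kg⁻¹ = N·m·kg⁻¹ = m²·s⁻²
  (2) [kg·m²·s⁻²] / [kg] = m²·s⁻²
  (3) m²·s⁻²
  (4) [m] · [m·s⁻²] = m²·s⁻²
  (5) [kg·m²·s⁻²·mol⁻¹] / [kg·mol⁻¹] = m²·s⁻²
  (6) kg·m²·s⁻²
All reduce to m²·s⁻² except (6), which is kg·m²·s⁻².

(6)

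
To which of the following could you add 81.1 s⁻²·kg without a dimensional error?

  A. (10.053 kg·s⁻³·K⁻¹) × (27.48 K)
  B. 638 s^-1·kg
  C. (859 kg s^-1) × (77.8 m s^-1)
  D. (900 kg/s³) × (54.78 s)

D.

Reference: kg·s⁻².
Each option:
  A. [kg·s⁻³·K⁻¹] · [K] = kg·s⁻³
  B. kg·s⁻¹
  C. [kg·s⁻¹] · [m·s⁻¹] = kg·m·s⁻²
  D. [kg·s⁻³] · [s] = kg·s⁻²  ← same
Only D. matches kg·s⁻².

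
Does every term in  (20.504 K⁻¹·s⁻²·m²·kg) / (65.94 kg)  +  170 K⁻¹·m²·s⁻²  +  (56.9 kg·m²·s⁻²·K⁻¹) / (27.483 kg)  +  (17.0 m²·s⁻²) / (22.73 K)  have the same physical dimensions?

Expand each in SI base units:
  (20.504 K⁻¹·s⁻²·m²·kg) / (65.94 kg):  [kg·m²·s⁻²·K⁻¹] / [kg] = m²·s⁻²·K⁻¹
  170 K⁻¹·m²·s⁻²:  m²·s⁻²·K⁻¹
  (56.9 kg·m²·s⁻²·K⁻¹) / (27.483 kg):  [kg·m²·s⁻²·K⁻¹] / [kg] = m²·s⁻²·K⁻¹
  (17.0 m²·s⁻²) / (22.73 K):  [m²·s⁻²] / [K] = m²·s⁻²·K⁻¹
Every term reduces to m²·s⁻²·K⁻¹.

Yes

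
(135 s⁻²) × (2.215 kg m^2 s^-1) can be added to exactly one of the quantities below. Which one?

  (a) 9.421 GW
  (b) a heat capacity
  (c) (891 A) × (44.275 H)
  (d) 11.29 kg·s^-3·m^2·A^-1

Reference: [s⁻²] · [kg·m²·s⁻¹] = kg·m²·s⁻³.
Each option:
  (a) W = J·s⁻¹ = kg·m²·s⁻³  ← same
  (b) [heat capacity] = kg·m²·s⁻²·K⁻¹
  (c) [A] · [kg·m²·s⁻²·A⁻²] = kg·m²·s⁻²·A⁻¹
  (d) kg·m²·s⁻³·A⁻¹
Only (a) matches kg·m²·s⁻³.

(a)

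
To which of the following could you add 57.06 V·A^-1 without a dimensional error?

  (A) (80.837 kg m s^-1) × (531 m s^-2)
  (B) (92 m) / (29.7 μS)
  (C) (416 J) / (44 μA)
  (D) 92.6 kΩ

(D)

Reference: V·A⁻¹ = J·C⁻¹·A⁻¹ = kg·m²·s⁻³·A⁻².
Each option:
  (A) [kg·m·s⁻¹] · [m·s⁻²] = kg·m²·s⁻³
  (B) [m] / [kg⁻¹·m⁻²·s³·A²] = kg·m³·s⁻³·A⁻²
  (C) [kg·m²·s⁻²] / [A] = kg·m²·s⁻²·A⁻¹
  (D) Ω = V·A⁻¹ = kg·m²·s⁻³·A⁻²  ← same
Only (D) matches kg·m²·s⁻³·A⁻².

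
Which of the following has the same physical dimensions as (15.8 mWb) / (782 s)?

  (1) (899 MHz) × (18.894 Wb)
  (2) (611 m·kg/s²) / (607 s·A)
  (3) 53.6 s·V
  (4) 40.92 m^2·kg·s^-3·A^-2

Reference: [kg·m²·s⁻²·A⁻¹] / [s] = kg·m²·s⁻³·A⁻¹.
Each option:
  (1) [s⁻¹] · [kg·m²·s⁻²·A⁻¹] = kg·m²·s⁻³·A⁻¹  ← same
  (2) [kg·m·s⁻²] / [s·A] = kg·m·s⁻³·A⁻¹
  (3) V·s = J·C⁻¹·s = kg·m²·s⁻²·A⁻¹
  (4) kg·m²·s⁻³·A⁻²
Only (1) matches kg·m²·s⁻³·A⁻¹.

(1)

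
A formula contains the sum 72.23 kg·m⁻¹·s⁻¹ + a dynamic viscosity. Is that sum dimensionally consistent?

Yes

Dimensions:
  72.23 kg·m⁻¹·s⁻¹:  kg·m⁻¹·s⁻¹
  a dynamic viscosity:  [dynamic viscosity] = kg·m⁻¹·s⁻¹
Both are kg·m⁻¹·s⁻¹, so they have the same dimensions and can be added.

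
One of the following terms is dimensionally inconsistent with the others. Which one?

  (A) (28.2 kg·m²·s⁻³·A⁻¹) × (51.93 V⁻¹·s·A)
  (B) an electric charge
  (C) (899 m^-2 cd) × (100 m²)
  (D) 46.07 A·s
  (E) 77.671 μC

In SI base units:
  (A) [kg·m²·s⁻³·A⁻¹] · [kg⁻¹·m⁻²·s⁴·A²] = s·A
  (B) [electric charge] = s·A
  (C) [m⁻²·cd] · [m²] = cd
  (D) A·s = s·A
  (E) C = s·A
All reduce to s·A except (C), which is cd.

(C)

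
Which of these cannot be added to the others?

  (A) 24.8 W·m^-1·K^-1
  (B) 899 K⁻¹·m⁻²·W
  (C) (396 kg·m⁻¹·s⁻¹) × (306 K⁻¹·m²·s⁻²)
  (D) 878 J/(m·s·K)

(B)

Expand each in SI base units:
  (A) W·m⁻¹·K⁻¹ = J·s⁻¹·m⁻¹·K⁻¹ = kg·m·s⁻³·K⁻¹
  (B) W·m⁻²·K⁻¹ = J·s⁻¹·m⁻²·K⁻¹ = kg·s⁻³·K⁻¹
  (C) [kg·m⁻¹·s⁻¹] · [m²·s⁻²·K⁻¹] = kg·m·s⁻³·K⁻¹
  (D) J·s⁻¹·m⁻¹·K⁻¹ = N·m·s⁻¹·m⁻¹·K⁻¹ = kg·m·s⁻³·K⁻¹
All reduce to kg·m·s⁻³·K⁻¹ except (B), which is kg·s⁻³·K⁻¹.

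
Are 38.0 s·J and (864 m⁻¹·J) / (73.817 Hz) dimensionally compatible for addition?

No

Work out the base dimensions of each:
  38.0 s·J:  J·s = N·m·s = kg·m²·s⁻¹
  (864 m⁻¹·J) / (73.817 Hz):  [kg·m·s⁻²] / [s⁻¹] = kg·m·s⁻¹
kg·m²·s⁻¹ ≠ kg·m·s⁻¹, so they cannot be added.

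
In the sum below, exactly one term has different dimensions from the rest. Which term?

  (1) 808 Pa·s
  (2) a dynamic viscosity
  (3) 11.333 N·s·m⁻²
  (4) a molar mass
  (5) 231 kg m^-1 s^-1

Work out the base dimensions of each:
  (1) Pa·s = N·m⁻²·s = kg·m⁻¹·s⁻¹
  (2) [dynamic viscosity] = kg·m⁻¹·s⁻¹
  (3) N·s·m⁻² = kg·m·s⁻²·s·m⁻² = kg·m⁻¹·s⁻¹
  (4) [molar mass] = kg·mol⁻¹
  (5) kg·m⁻¹·s⁻¹
All reduce to kg·m⁻¹·s⁻¹ except (4), which is kg·mol⁻¹.

(4)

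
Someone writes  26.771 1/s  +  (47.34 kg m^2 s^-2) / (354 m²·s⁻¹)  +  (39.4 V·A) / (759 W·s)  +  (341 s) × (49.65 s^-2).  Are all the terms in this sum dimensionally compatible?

Reduce each to base SI dimensions:
  26.771 1/s:  s⁻¹
  (47.34 kg m^2 s^-2) / (354 m²·s⁻¹):  [kg·m²·s⁻²] / [m²·s⁻¹] = kg·s⁻¹
  (39.4 V·A) / (759 W·s):  [kg·m²·s⁻³] / [kg·m²·s⁻²] = s⁻¹
  (341 s) × (49.65 s^-2):  [s] · [s⁻²] = s⁻¹
The terms do not share a single dimension (kg·s⁻¹ vs s⁻¹).

No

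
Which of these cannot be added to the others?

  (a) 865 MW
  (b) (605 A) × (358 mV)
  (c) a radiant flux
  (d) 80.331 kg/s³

Expand each in SI base units:
  (a) W = J·s⁻¹ = kg·m²·s⁻³
  (b) [A] · [kg·m²·s⁻³·A⁻¹] = kg·m²·s⁻³
  (c) [radiant flux] = kg·m²·s⁻³
  (d) kg·s⁻³
All reduce to kg·m²·s⁻³ except (d), which is kg·s⁻³.

(d)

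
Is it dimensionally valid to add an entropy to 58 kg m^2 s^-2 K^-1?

Dimensions:
  an entropy:  [entropy] = kg·m²·s⁻²·K⁻¹
  58 kg m^2 s^-2 K^-1:  kg·m²·s⁻²·K⁻¹
Both are kg·m²·s⁻²·K⁻¹, so they have the same dimensions and can be added.

Yes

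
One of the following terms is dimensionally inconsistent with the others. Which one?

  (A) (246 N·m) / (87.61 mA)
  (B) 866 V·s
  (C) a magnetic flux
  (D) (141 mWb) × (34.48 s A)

(D)

Work out the base dimensions of each:
  (A) [kg·m²·s⁻²] / [A] = kg·m²·s⁻²·A⁻¹
  (B) V·s = J·C⁻¹·s = kg·m²·s⁻²·A⁻¹
  (C) [magnetic flux] = kg·m²·s⁻²·A⁻¹
  (D) [kg·m²·s⁻²·A⁻¹] · [s·A] = kg·m²·s⁻¹
All reduce to kg·m²·s⁻²·A⁻¹ except (D), which is kg·m²·s⁻¹.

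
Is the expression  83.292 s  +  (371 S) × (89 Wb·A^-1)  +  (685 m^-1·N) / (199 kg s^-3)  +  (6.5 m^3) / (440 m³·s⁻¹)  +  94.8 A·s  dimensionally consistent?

No

Work out the base dimensions of each:
  83.292 s:  s
  (371 S) × (89 Wb·A^-1):  [kg⁻¹·m⁻²·s³·A²] · [kg·m²·s⁻²·A⁻²] = s
  (685 m^-1·N) / (199 kg s^-3):  [kg·s⁻²] / [kg·s⁻³] = s
  (6.5 m^3) / (440 m³·s⁻¹):  [m³] / [m³·s⁻¹] = s
  94.8 A·s:  A·s = s·A
The terms do not share a single dimension (s vs s·A).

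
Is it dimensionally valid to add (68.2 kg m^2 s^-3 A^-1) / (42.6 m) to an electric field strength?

Reduce each to base SI dimensions:
  (68.2 kg m^2 s^-3 A^-1) / (42.6 m):  [kg·m²·s⁻³·A⁻¹] / [m] = kg·m·s⁻³·A⁻¹
  an electric field strength:  [electric field strength] = kg·m·s⁻³·A⁻¹
Both are kg·m·s⁻³·A⁻¹, so they have the same dimensions and can be added.

Yes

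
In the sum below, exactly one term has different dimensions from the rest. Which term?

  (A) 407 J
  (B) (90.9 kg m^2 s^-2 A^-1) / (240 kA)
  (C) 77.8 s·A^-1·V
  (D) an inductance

Expand each in SI base units:
  (A) J = N·m = kg·m²·s⁻²
  (B) [kg·m²·s⁻²·A⁻¹] / [A] = kg·m²·s⁻²·A⁻²
  (C) V·s·A⁻¹ = J·C⁻¹·s·A⁻¹ = kg·m²·s⁻²·A⁻²
  (D) [inductance] = kg·m²·s⁻²·A⁻²
All reduce to kg·m²·s⁻²·A⁻² except (A), which is kg·m²·s⁻².

(A)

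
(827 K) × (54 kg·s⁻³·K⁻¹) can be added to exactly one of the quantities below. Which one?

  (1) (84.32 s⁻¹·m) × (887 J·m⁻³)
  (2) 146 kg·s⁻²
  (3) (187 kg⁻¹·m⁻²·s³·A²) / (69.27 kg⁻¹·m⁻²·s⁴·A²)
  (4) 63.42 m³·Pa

Reference: [K] · [kg·s⁻³·K⁻¹] = kg·s⁻³.
Each option:
  (1) [m·s⁻¹] · [kg·m⁻¹·s⁻²] = kg·s⁻³  ← same
  (2) kg·s⁻²
  (3) [kg⁻¹·m⁻²·s³·A²] / [kg⁻¹·m⁻²·s⁴·A²] = s⁻¹
  (4) Pa·m³ = N·m⁻²·m³ = kg·m²·s⁻²
Only (1) matches kg·s⁻³.

(1)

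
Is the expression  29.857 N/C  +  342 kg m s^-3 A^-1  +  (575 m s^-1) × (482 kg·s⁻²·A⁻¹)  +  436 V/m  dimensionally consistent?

Yes

Reduce each to base SI dimensions:
  29.857 N/C:  N·C⁻¹ = kg·m·s⁻²·(s·A)⁻¹ = kg·m·s⁻³·A⁻¹
  342 kg m s^-3 A^-1:  kg·m·s⁻³·A⁻¹
  (575 m s^-1) × (482 kg·s⁻²·A⁻¹):  [m·s⁻¹] · [kg·s⁻²·A⁻¹] = kg·m·s⁻³·A⁻¹
  436 V/m:  V·m⁻¹ = J·C⁻¹·m⁻¹ = kg·m·s⁻³·A⁻¹
Every term reduces to kg·m·s⁻³·A⁻¹.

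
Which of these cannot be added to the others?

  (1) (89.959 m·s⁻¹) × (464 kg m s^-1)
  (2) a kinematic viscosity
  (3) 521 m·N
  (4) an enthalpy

(2)

In SI base units:
  (1) [m·s⁻¹] · [kg·m·s⁻¹] = kg·m²·s⁻²
  (2) [kinematic viscosity] = m²·s⁻¹
  (3) N·m = kg·m·s⁻²·m = kg·m²·s⁻²
  (4) [enthalpy] = kg·m²·s⁻²
All reduce to kg·m²·s⁻² except (2), which is m²·s⁻¹.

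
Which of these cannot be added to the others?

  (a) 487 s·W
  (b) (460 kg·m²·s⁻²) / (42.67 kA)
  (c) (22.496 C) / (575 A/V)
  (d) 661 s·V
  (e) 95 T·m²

(a)

In SI base units:
  (a) W·s = J·s⁻¹·s = kg·m²·s⁻²
  (b) [kg·m²·s⁻²] / [A] = kg·m²·s⁻²·A⁻¹
  (c) [s·A] / [kg⁻¹·m⁻²·s³·A²] = kg·m²·s⁻²·A⁻¹
  (d) V·s = J·C⁻¹·s = kg·m²·s⁻²·A⁻¹
  (e) T·m² = Wb·m⁻²·m² = kg·m²·s⁻²·A⁻¹
All reduce to kg·m²·s⁻²·A⁻¹ except (a), which is kg·m²·s⁻².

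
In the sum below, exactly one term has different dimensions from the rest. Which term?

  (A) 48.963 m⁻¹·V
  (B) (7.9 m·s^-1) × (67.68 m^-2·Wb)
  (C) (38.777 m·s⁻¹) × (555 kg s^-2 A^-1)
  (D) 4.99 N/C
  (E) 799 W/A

(E)

Expand each in SI base units:
  (A) V·m⁻¹ = J·C⁻¹·m⁻¹ = kg·m·s⁻³·A⁻¹
  (B) [m·s⁻¹] · [kg·s⁻²·A⁻¹] = kg·m·s⁻³·A⁻¹
  (C) [m·s⁻¹] · [kg·s⁻²·A⁻¹] = kg·m·s⁻³·A⁻¹
  (D) N·C⁻¹ = kg·m·s⁻²·(s·A)⁻¹ = kg·m·s⁻³·A⁻¹
  (E) W·A⁻¹ = J·s⁻¹·A⁻¹ = kg·m²·s⁻³·A⁻¹
All reduce to kg·m·s⁻³·A⁻¹ except (E), which is kg·m²·s⁻³·A⁻¹.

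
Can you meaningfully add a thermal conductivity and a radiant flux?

Dimensions:
  a thermal conductivity:  [thermal conductivity] = kg·m·s⁻³·K⁻¹
  a radiant flux:  [radiant flux] = kg·m²·s⁻³
kg·m·s⁻³·K⁻¹ ≠ kg·m²·s⁻³, so they cannot be added.

No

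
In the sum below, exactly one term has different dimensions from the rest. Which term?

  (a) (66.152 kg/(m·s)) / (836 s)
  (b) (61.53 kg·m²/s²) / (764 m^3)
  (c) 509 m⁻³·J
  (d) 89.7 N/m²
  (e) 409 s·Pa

(e)

Dimensions:
  (a) [kg·m⁻¹·s⁻¹] / [s] = kg·m⁻¹·s⁻²
  (b) [kg·m²·s⁻²] / [m³] = kg·m⁻¹·s⁻²
  (c) J·m⁻³ = N·m·m⁻³ = kg·m⁻¹·s⁻²
  (d) N·m⁻² = kg·m·s⁻²·m⁻² = kg·m⁻¹·s⁻²
  (e) Pa·s = N·m⁻²·s = kg·m⁻¹·s⁻¹
All reduce to kg·m⁻¹·s⁻² except (e), which is kg·m⁻¹·s⁻¹.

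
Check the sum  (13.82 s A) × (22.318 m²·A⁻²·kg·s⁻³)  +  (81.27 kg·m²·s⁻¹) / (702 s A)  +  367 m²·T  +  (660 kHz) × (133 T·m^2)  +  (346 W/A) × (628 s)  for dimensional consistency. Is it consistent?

No

Work out the base dimensions of each:
  (13.82 s A) × (22.318 m²·A⁻²·kg·s⁻³):  [s·A] · [kg·m²·s⁻³·A⁻²] = kg·m²·s⁻²·A⁻¹
  (81.27 kg·m²·s⁻¹) / (702 s A):  [kg·m²·s⁻¹] / [s·A] = kg·m²·s⁻²·A⁻¹
  367 m²·T:  T·m² = Wb·m⁻²·m² = kg·m²·s⁻²·A⁻¹
  (660 kHz) × (133 T·m^2):  [s⁻¹] · [kg·m²·s⁻²·A⁻¹] = kg·m²·s⁻³·A⁻¹
  (346 W/A) × (628 s):  [kg·m²·s⁻³·A⁻¹] · [s] = kg·m²·s⁻²·A⁻¹
The terms do not share a single dimension (kg·m²·s⁻²·A⁻¹ vs kg·m²·s⁻³·A⁻¹).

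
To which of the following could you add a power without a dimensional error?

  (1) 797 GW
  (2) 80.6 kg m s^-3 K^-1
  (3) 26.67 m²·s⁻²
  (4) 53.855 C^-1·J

Reference: [power] = kg·m²·s⁻³.
Each option:
  (1) W = J·s⁻¹ = kg·m²·s⁻³  ← same
  (2) kg·m·s⁻³·K⁻¹
  (3) m²·s⁻²
  (4) J·C⁻¹ = N·m·(s·A)⁻¹ = kg·m²·s⁻³·A⁻¹
Only (1) matches kg·m²·s⁻³.

(1)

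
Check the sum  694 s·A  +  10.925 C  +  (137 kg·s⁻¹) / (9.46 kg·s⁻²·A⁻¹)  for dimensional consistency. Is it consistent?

Work out the base dimensions of each:
  694 s·A:  A·s = s·A
  10.925 C:  C = s·A
  (137 kg·s⁻¹) / (9.46 kg·s⁻²·A⁻¹):  [kg·s⁻¹] / [kg·s⁻²·A⁻¹] = s·A
Every term reduces to s·A.

Yes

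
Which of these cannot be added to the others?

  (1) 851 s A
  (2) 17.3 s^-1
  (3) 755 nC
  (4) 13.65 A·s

(2)

Dimensions:
  (1) s·A
  (2) s⁻¹
  (3) C = s·A
  (4) A·s = s·A
All reduce to s·A except (2), which is s⁻¹.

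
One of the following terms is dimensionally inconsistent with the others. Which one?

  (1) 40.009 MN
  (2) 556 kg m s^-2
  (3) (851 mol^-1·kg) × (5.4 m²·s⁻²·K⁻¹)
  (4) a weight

(3)

Dimensions:
  (1) N = kg·m·s⁻²
  (2) kg·m·s⁻²
  (3) [kg·mol⁻¹] · [m²·s⁻²·K⁻¹] = kg·m²·s⁻²·K⁻¹·mol⁻¹
  (4) [weight] = kg·m·s⁻²
All reduce to kg·m·s⁻² except (3), which is kg·m²·s⁻²·K⁻¹·mol⁻¹.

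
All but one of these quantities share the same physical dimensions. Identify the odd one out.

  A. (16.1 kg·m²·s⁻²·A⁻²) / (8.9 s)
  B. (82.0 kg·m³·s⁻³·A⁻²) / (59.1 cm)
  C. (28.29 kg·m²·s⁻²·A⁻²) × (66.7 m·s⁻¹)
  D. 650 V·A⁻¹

C.

Dimensions:
  A. [kg·m²·s⁻²·A⁻²] / [s] = kg·m²·s⁻³·A⁻²
  B. [kg·m³·s⁻³·A⁻²] / [m] = kg·m²·s⁻³·A⁻²
  C. [kg·m²·s⁻²·A⁻²] · [m·s⁻¹] = kg·m³·s⁻³·A⁻²
  D. V·A⁻¹ = J·C⁻¹·A⁻¹ = kg·m²·s⁻³·A⁻²
All reduce to kg·m²·s⁻³·A⁻² except C., which is kg·m³·s⁻³·A⁻².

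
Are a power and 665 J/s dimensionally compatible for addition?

In SI base units:
  a power:  [power] = kg·m²·s⁻³
  665 J/s:  J·s⁻¹ = N·m·s⁻¹ = kg·m²·s⁻³
Both are kg·m²·s⁻³, so they have the same dimensions and can be added.

Yes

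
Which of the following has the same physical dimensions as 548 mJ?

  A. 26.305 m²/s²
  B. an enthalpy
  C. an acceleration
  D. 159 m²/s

Reference: J = N·m = kg·m²·s⁻².
Each option:
  A. m²·s⁻²
  B. [enthalpy] = kg·m²·s⁻²  ← same
  C. [acceleration] = m·s⁻²
  D. m²·s⁻¹
Only B. matches kg·m²·s⁻².

B.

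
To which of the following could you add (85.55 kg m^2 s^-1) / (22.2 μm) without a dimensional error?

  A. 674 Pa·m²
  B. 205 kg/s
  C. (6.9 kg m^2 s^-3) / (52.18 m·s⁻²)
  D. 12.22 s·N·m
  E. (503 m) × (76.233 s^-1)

Reference: [kg·m²·s⁻¹] / [m] = kg·m·s⁻¹.
Each option:
  A. Pa·m² = N·m⁻²·m² = kg·m·s⁻²
  B. kg·s⁻¹
  C. [kg·m²·s⁻³] / [m·s⁻²] = kg·m·s⁻¹  ← same
  D. N·m·s = kg·m·s⁻²·m·s = kg·m²·s⁻¹
  E. [m] · [s⁻¹] = m·s⁻¹
Only C. matches kg·m·s⁻¹.

C.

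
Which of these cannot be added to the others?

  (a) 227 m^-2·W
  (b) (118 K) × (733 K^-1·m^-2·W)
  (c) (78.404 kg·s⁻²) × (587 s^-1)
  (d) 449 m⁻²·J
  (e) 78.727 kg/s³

(d)

Expand each in SI base units:
  (a) W·m⁻² = J·s⁻¹·m⁻² = kg·s⁻³
  (b) [K] · [kg·s⁻³·K⁻¹] = kg·s⁻³
  (c) [kg·s⁻²] · [s⁻¹] = kg·s⁻³
  (d) J·m⁻² = N·m·m⁻² = kg·s⁻²
  (e) kg·s⁻³
All reduce to kg·s⁻³ except (d), which is kg·s⁻².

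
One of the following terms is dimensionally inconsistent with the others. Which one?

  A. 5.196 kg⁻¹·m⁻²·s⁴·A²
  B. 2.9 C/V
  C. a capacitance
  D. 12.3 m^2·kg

In SI base units:
  A. kg⁻¹·m⁻²·s⁴·A²
  B. C·V⁻¹ = s·A·(J·C⁻¹)⁻¹ = kg⁻¹·m⁻²·s⁴·A²
  C. [capacitance] = kg⁻¹·m⁻²·s⁴·A²
  D. kg·m²
All reduce to kg⁻¹·m⁻²·s⁴·A² except D., which is kg·m².

D.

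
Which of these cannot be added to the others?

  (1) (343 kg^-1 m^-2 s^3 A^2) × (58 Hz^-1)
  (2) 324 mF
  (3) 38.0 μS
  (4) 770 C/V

(3)

Expand each in SI base units:
  (1) [kg⁻¹·m⁻²·s³·A²] · [s] = kg⁻¹·m⁻²·s⁴·A²
  (2) F = C·V⁻¹ = kg⁻¹·m⁻²·s⁴·A²
  (3) S = Ω⁻¹ = kg⁻¹·m⁻²·s³·A²
  (4) C·V⁻¹ = s·A·(J·C⁻¹)⁻¹ = kg⁻¹·m⁻²·s⁴·A²
All reduce to kg⁻¹·m⁻²·s⁴·A² except (3), which is kg⁻¹·m⁻²·s³·A².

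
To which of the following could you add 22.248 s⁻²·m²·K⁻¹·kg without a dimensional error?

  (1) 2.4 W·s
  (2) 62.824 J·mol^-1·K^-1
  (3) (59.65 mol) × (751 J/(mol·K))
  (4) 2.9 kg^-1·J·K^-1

(3)

Reference: kg·m²·s⁻²·K⁻¹.
Each option:
  (1) W·s = J·s⁻¹·s = kg·m²·s⁻²
  (2) J·mol⁻¹·K⁻¹ = N·m·mol⁻¹·K⁻¹ = kg·m²·s⁻²·K⁻¹·mol⁻¹
  (3) [mol] · [kg·m²·s⁻²·K⁻¹·mol⁻¹] = kg·m²·s⁻²·K⁻¹  ← same
  (4) J·kg⁻¹·K⁻¹ = N·m·kg⁻¹·K⁻¹ = m²·s⁻²·K⁻¹
Only (3) matches kg·m²·s⁻²·K⁻¹.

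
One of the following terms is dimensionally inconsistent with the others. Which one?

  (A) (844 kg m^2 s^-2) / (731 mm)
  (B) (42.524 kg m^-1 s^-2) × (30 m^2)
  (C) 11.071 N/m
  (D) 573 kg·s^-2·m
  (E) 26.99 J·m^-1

(C)

In SI base units:
  (A) [kg·m²·s⁻²] / [m] = kg·m·s⁻²
  (B) [kg·m⁻¹·s⁻²] · [m²] = kg·m·s⁻²
  (C) N·m⁻¹ = kg·m·s⁻²·m⁻¹ = kg·s⁻²
  (D) kg·m·s⁻²
  (E) J·m⁻¹ = N·m·m⁻¹ = kg·m·s⁻²
All reduce to kg·m·s⁻² except (C), which is kg·s⁻².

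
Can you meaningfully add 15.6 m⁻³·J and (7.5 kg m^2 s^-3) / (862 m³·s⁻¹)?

In SI base units:
  15.6 m⁻³·J:  J·m⁻³ = N·m·m⁻³ = kg·m⁻¹·s⁻²
  (7.5 kg m^2 s^-3) / (862 m³·s⁻¹):  [kg·m²·s⁻³] / [m³·s⁻¹] = kg·m⁻¹·s⁻²
Both are kg·m⁻¹·s⁻², so they have the same dimensions and can be added.

Yes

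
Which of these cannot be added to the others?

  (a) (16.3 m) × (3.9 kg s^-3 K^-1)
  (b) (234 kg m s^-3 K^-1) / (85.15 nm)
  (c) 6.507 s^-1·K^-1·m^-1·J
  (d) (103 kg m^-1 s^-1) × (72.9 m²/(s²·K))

In SI base units:
  (a) [m] · [kg·s⁻³·K⁻¹] = kg·m·s⁻³·K⁻¹
  (b) [kg·m·s⁻³·K⁻¹] / [m] = kg·s⁻³·K⁻¹
  (c) J·s⁻¹·m⁻¹·K⁻¹ = N·m·s⁻¹·m⁻¹·K⁻¹ = kg·m·s⁻³·K⁻¹
  (d) [kg·m⁻¹·s⁻¹] · [m²·s⁻²·K⁻¹] = kg·m·s⁻³·K⁻¹
All reduce to kg·m·s⁻³·K⁻¹ except (b), which is kg·s⁻³·K⁻¹.

(b)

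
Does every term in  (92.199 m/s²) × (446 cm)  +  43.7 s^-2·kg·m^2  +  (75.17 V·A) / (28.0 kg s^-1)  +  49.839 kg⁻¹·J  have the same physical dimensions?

No

In SI base units:
  (92.199 m/s²) × (446 cm):  [m·s⁻²] · [m] = m²·s⁻²
  43.7 s^-2·kg·m^2:  kg·m²·s⁻²
  (75.17 V·A) / (28.0 kg s^-1):  [kg·m²·s⁻³] / [kg·s⁻¹] = m²·s⁻²
  49.839 kg⁻¹·J:  J·kg⁻¹ = N·m·kg⁻¹ = m²·s⁻²
The terms do not share a single dimension (kg·m²·s⁻² vs m²·s⁻²).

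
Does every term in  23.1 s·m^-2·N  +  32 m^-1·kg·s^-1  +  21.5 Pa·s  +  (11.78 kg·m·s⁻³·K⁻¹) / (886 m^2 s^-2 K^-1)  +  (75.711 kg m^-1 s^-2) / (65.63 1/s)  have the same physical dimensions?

Reduce each to base SI dimensions:
  23.1 s·m^-2·N:  N·s·m⁻² = kg·m·s⁻²·s·m⁻² = kg·m⁻¹·s⁻¹
  32 m^-1·kg·s^-1:  kg·m⁻¹·s⁻¹
  21.5 Pa·s:  Pa·s = N·m⁻²·s = kg·m⁻¹·s⁻¹
  (11.78 kg·m·s⁻³·K⁻¹) / (886 m^2 s^-2 K^-1):  [kg·m·s⁻³·K⁻¹] / [m²·s⁻²·K⁻¹] = kg·m⁻¹·s⁻¹
  (75.711 kg m^-1 s^-2) / (65.63 1/s):  [kg·m⁻¹·s⁻²] / [s⁻¹] = kg·m⁻¹·s⁻¹
Every term reduces to kg·m⁻¹·s⁻¹.

Yes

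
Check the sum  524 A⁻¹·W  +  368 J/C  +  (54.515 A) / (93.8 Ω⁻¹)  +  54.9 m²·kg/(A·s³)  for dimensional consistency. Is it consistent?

Yes

Work out the base dimensions of each:
  524 A⁻¹·W:  W·A⁻¹ = J·s⁻¹·A⁻¹ = kg·m²·s⁻³·A⁻¹
  368 J/C:  J·C⁻¹ = N·m·(s·A)⁻¹ = kg·m²·s⁻³·A⁻¹
  (54.515 A) / (93.8 Ω⁻¹):  [A] / [kg⁻¹·m⁻²·s³·A²] = kg·m²·s⁻³·A⁻¹
  54.9 m²·kg/(A·s³):  kg·m²·s⁻³·A⁻¹
Every term reduces to kg·m²·s⁻³·A⁻¹.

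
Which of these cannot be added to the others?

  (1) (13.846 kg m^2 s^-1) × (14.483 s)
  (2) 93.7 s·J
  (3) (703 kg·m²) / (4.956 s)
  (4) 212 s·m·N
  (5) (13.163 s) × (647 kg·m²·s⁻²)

Dimensions:
  (1) [kg·m²·s⁻¹] · [s] = kg·m²
  (2) J·s = N·m·s = kg·m²·s⁻¹
  (3) [kg·m²] / [s] = kg·m²·s⁻¹
  (4) N·m·s = kg·m·s⁻²·m·s = kg·m²·s⁻¹
  (5) [s] · [kg·m²·s⁻²] = kg·m²·s⁻¹
All reduce to kg·m²·s⁻¹ except (1), which is kg·m².

(1)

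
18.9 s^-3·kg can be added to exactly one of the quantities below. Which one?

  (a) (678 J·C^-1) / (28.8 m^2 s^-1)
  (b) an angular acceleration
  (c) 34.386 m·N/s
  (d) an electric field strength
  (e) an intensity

Reference: kg·s⁻³.
Each option:
  (a) [kg·m²·s⁻³·A⁻¹] / [m²·s⁻¹] = kg·s⁻²·A⁻¹
  (b) [angular acceleration] = s⁻²
  (c) N·m·s⁻¹ = kg·m·s⁻²·m·s⁻¹ = kg·m²·s⁻³
  (d) [electric field strength] = kg·m·s⁻³·A⁻¹
  (e) [intensity] = kg·s⁻³  ← same
Only (e) matches kg·s⁻³.

(e)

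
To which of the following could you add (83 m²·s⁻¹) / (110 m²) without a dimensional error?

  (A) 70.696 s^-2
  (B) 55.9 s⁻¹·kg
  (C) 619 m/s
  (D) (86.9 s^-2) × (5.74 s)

(D)

Reference: [m²·s⁻¹] / [m²] = s⁻¹.
Each option:
  (A) s⁻²
  (B) kg·s⁻¹
  (C) m·s⁻¹
  (D) [s⁻²] · [s] = s⁻¹  ← same
Only (D) matches s⁻¹.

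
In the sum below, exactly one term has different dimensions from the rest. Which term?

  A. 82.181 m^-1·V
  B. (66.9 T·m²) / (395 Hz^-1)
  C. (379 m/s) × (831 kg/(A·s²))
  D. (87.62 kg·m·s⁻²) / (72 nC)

In SI base units:
  A. V·m⁻¹ = J·C⁻¹·m⁻¹ = kg·m·s⁻³·A⁻¹
  B. [kg·m²·s⁻²·A⁻¹] / [s] = kg·m²·s⁻³·A⁻¹
  C. [m·s⁻¹] · [kg·s⁻²·A⁻¹] = kg·m·s⁻³·A⁻¹
  D. [kg·m·s⁻²] / [s·A] = kg·m·s⁻³·A⁻¹
All reduce to kg·m·s⁻³·A⁻¹ except B., which is kg·m²·s⁻³·A⁻¹.

B.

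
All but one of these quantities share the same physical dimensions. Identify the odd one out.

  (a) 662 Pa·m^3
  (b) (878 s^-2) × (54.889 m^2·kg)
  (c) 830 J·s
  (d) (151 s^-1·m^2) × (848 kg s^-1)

(c)

Dimensions:
  (a) Pa·m³ = N·m⁻²·m³ = kg·m²·s⁻²
  (b) [s⁻²] · [kg·m²] = kg·m²·s⁻²
  (c) J·s = N·m·s = kg·m²·s⁻¹
  (d) [m²·s⁻¹] · [kg·s⁻¹] = kg·m²·s⁻²
All reduce to kg·m²·s⁻² except (c), which is kg·m²·s⁻¹.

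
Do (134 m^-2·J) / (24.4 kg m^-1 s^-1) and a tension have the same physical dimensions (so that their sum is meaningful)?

No

In SI base units:
  (134 m^-2·J) / (24.4 kg m^-1 s^-1):  [kg·s⁻²] / [kg·m⁻¹·s⁻¹] = m·s⁻¹
  a tension:  [tension] = kg·m·s⁻²
m·s⁻¹ ≠ kg·m·s⁻², so they cannot be added.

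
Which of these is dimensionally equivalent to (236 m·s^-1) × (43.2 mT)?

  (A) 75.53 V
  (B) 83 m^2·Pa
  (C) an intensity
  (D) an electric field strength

Reference: [m·s⁻¹] · [kg·s⁻²·A⁻¹] = kg·m·s⁻³·A⁻¹.
Each option:
  (A) V = J·C⁻¹ = kg·m²·s⁻³·A⁻¹
  (B) Pa·m² = N·m⁻²·m² = kg·m·s⁻²
  (C) [intensity] = kg·s⁻³
  (D) [electric field strength] = kg·m·s⁻³·A⁻¹  ← same
Only (D) matches kg·m·s⁻³·A⁻¹.

(D)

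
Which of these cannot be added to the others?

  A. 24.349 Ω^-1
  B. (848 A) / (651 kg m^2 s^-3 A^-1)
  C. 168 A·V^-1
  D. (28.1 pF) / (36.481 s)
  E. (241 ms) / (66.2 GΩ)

Work out the base dimensions of each:
  A. Ω⁻¹ = (V·A⁻¹)⁻¹ = kg⁻¹·m⁻²·s³·A²
  B. [A] / [kg·m²·s⁻³·A⁻¹] = kg⁻¹·m⁻²·s³·A²
  C. A·V⁻¹ = A·(J·C⁻¹)⁻¹ = kg⁻¹·m⁻²·s³·A²
  D. [kg⁻¹·m⁻²·s⁴·A²] / [s] = kg⁻¹·m⁻²·s³·A²
  E. [s] / [kg·m²·s⁻³·A⁻²] = kg⁻¹·m⁻²·s⁴·A²
All reduce to kg⁻¹·m⁻²·s³·A² except E., which is kg⁻¹·m⁻²·s⁴·A².

E.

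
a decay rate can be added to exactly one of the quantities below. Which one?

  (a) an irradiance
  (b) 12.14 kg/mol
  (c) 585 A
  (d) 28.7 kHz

(d)

Reference: [decay rate] = s⁻¹.
Each option:
  (a) [irradiance] = kg·s⁻³
  (b) kg·mol⁻¹
  (c) A
  (d) Hz = s⁻¹  ← same
Only (d) matches s⁻¹.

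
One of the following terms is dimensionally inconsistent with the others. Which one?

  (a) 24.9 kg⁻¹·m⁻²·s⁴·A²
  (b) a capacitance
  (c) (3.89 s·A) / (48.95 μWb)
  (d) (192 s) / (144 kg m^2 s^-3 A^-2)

(c)

Work out the base dimensions of each:
  (a) kg⁻¹·m⁻²·s⁴·A²
  (b) [capacitance] = kg⁻¹·m⁻²·s⁴·A²
  (c) [s·A] / [kg·m²·s⁻²·A⁻¹] = kg⁻¹·m⁻²·s³·A²
  (d) [s] / [kg·m²·s⁻³·A⁻²] = kg⁻¹·m⁻²·s⁴·A²
All reduce to kg⁻¹·m⁻²·s⁴·A² except (c), which is kg⁻¹·m⁻²·s³·A².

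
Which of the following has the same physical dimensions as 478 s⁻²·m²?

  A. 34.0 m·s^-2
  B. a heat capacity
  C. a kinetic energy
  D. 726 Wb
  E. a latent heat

E.

Reference: m²·s⁻².
Each option:
  A. m·s⁻²
  B. [heat capacity] = kg·m²·s⁻²·K⁻¹
  C. [kinetic energy] = kg·m²·s⁻²
  D. Wb = V·s = kg·m²·s⁻²·A⁻¹
  E. [latent heat] = m²·s⁻²  ← same
Only E. matches m²·s⁻².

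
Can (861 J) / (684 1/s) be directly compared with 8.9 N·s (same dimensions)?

No

In SI base units:
  (861 J) / (684 1/s):  [kg·m²·s⁻²] / [s⁻¹] = kg·m²·s⁻¹
  8.9 N·s:  N·s = kg·m·s⁻²·s = kg·m·s⁻¹
kg·m²·s⁻¹ ≠ kg·m·s⁻¹, so they cannot be added.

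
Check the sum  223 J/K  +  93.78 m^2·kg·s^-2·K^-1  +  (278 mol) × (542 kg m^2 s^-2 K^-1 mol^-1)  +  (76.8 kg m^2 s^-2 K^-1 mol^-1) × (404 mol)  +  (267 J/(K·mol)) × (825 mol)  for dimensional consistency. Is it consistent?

Dimensions:
  223 J/K:  J·K⁻¹ = N·m·K⁻¹ = kg·m²·s⁻²·K⁻¹
  93.78 m^2·kg·s^-2·K^-1:  kg·m²·s⁻²·K⁻¹
  (278 mol) × (542 kg m^2 s^-2 K^-1 mol^-1):  [mol] · [kg·m²·s⁻²·K⁻¹·mol⁻¹] = kg·m²·s⁻²·K⁻¹
  (76.8 kg m^2 s^-2 K^-1 mol^-1) × (404 mol):  [kg·m²·s⁻²·K⁻¹·mol⁻¹] · [mol] = kg·m²·s⁻²·K⁻¹
  (267 J/(K·mol)) × (825 mol):  [kg·m²·s⁻²·K⁻¹·mol⁻¹] · [mol] = kg·m²·s⁻²·K⁻¹
Every term reduces to kg·m²·s⁻²·K⁻¹.

Yes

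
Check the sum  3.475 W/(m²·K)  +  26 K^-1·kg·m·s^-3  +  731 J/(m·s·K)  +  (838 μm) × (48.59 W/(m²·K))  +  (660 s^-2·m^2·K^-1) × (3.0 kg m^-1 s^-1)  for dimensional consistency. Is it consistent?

Expand each in SI base units:
  3.475 W/(m²·K):  W·m⁻²·K⁻¹ = J·s⁻¹·m⁻²·K⁻¹ = kg·s⁻³·K⁻¹
  26 K^-1·kg·m·s^-3:  kg·m·s⁻³·K⁻¹
  731 J/(m·s·K):  J·s⁻¹·m⁻¹·K⁻¹ = N·m·s⁻¹·m⁻¹·K⁻¹ = kg·m·s⁻³·K⁻¹
  (838 μm) × (48.59 W/(m²·K)):  [m] · [kg·s⁻³·K⁻¹] = kg·m·s⁻³·K⁻¹
  (660 s^-2·m^2·K^-1) × (3.0 kg m^-1 s^-1):  [m²·s⁻²·K⁻¹] · [kg·m⁻¹·s⁻¹] = kg·m·s⁻³·K⁻¹
The terms do not share a single dimension (kg·m·s⁻³·K⁻¹ vs kg·s⁻³·K⁻¹).

No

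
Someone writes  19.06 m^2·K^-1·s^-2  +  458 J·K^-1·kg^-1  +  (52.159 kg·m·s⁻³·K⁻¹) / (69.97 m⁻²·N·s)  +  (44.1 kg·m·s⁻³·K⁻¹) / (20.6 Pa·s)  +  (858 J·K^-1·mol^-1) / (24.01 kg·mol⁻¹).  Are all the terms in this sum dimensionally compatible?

Reduce each to base SI dimensions:
  19.06 m^2·K^-1·s^-2:  m²·s⁻²·K⁻¹
  458 J·K^-1·kg^-1:  J·kg⁻¹·K⁻¹ = N·m·kg⁻¹·K⁻¹ = m²·s⁻²·K⁻¹
  (52.159 kg·m·s⁻³·K⁻¹) / (69.97 m⁻²·N·s):  [kg·m·s⁻³·K⁻¹] / [kg·m⁻¹·s⁻¹] = m²·s⁻²·K⁻¹
  (44.1 kg·m·s⁻³·K⁻¹) / (20.6 Pa·s):  [kg·m·s⁻³·K⁻¹] / [kg·m⁻¹·s⁻¹] = m²·s⁻²·K⁻¹
  (858 J·K^-1·mol^-1) / (24.01 kg·mol⁻¹):  [kg·m²·s⁻²·K⁻¹·mol⁻¹] / [kg·mol⁻¹] = m²·s⁻²·K⁻¹
Every term reduces to m²·s⁻²·K⁻¹.

Yes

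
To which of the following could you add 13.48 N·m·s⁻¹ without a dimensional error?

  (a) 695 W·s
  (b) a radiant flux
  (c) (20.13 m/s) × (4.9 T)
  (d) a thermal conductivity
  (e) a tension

(b)

Reference: N·m·s⁻¹ = kg·m·s⁻²·m·s⁻¹ = kg·m²·s⁻³.
Each option:
  (a) W·s = J·s⁻¹·s = kg·m²·s⁻²
  (b) [radiant flux] = kg·m²·s⁻³  ← same
  (c) [m·s⁻¹] · [kg·s⁻²·A⁻¹] = kg·m·s⁻³·A⁻¹
  (d) [thermal conductivity] = kg·m·s⁻³·K⁻¹
  (e) [tension] = kg·m·s⁻²
Only (b) matches kg·m²·s⁻³.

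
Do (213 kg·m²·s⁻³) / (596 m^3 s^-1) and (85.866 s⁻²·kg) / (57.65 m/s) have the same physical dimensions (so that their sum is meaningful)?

No

Expand each in SI base units:
  (213 kg·m²·s⁻³) / (596 m^3 s^-1):  [kg·m²·s⁻³] / [m³·s⁻¹] = kg·m⁻¹·s⁻²
  (85.866 s⁻²·kg) / (57.65 m/s):  [kg·s⁻²] / [m·s⁻¹] = kg·m⁻¹·s⁻¹
kg·m⁻¹·s⁻² ≠ kg·m⁻¹·s⁻¹, so they cannot be added.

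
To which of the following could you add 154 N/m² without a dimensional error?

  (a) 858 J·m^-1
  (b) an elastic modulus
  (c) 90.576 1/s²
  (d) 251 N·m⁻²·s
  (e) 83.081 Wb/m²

Reference: N·m⁻² = kg·m·s⁻²·m⁻² = kg·m⁻¹·s⁻².
Each option:
  (a) J·m⁻¹ = N·m·m⁻¹ = kg·m·s⁻²
  (b) [elastic modulus] = kg·m⁻¹·s⁻²  ← same
  (c) s⁻²
  (d) N·s·m⁻² = kg·m·s⁻²·s·m⁻² = kg·m⁻¹·s⁻¹
  (e) Wb·m⁻² = V·s·m⁻² = kg·s⁻²·A⁻¹
Only (b) matches kg·m⁻¹·s⁻².

(b)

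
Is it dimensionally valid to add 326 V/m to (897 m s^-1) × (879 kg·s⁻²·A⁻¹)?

Yes

In SI base units:
  326 V/m:  V·m⁻¹ = J·C⁻¹·m⁻¹ = kg·m·s⁻³·A⁻¹
  (897 m s^-1) × (879 kg·s⁻²·A⁻¹):  [m·s⁻¹] · [kg·s⁻²·A⁻¹] = kg·m·s⁻³·A⁻¹
Both are kg·m·s⁻³·A⁻¹, so they have the same dimensions and can be added.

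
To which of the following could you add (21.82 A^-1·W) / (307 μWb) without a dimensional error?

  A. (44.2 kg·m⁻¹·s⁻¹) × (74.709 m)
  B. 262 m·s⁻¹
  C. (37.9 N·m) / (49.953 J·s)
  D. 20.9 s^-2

C.

Reference: [kg·m²·s⁻³·A⁻¹] / [kg·m²·s⁻²·A⁻¹] = s⁻¹.
Each option:
  A. [kg·m⁻¹·s⁻¹] · [m] = kg·s⁻¹
  B. m·s⁻¹
  C. [kg·m²·s⁻²] / [kg·m²·s⁻¹] = s⁻¹  ← same
  D. s⁻²
Only C. matches s⁻¹.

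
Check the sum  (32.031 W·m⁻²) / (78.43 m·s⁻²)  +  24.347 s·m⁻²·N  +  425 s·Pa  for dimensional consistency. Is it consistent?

Yes

Reduce each to base SI dimensions:
  (32.031 W·m⁻²) / (78.43 m·s⁻²):  [kg·s⁻³] / [m·s⁻²] = kg·m⁻¹·s⁻¹
  24.347 s·m⁻²·N:  N·s·m⁻² = kg·m·s⁻²·s·m⁻² = kg·m⁻¹·s⁻¹
  425 s·Pa:  Pa·s = N·m⁻²·s = kg·m⁻¹·s⁻¹
Every term reduces to kg·m⁻¹·s⁻¹.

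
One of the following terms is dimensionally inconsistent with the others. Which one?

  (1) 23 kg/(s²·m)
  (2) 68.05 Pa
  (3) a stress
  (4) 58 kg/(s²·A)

(4)

Reduce each to base SI dimensions:
  (1) kg·m⁻¹·s⁻²
  (2) Pa = N·m⁻² = kg·m⁻¹·s⁻²
  (3) [stress] = kg·m⁻¹·s⁻²
  (4) kg·s⁻²·A⁻¹
All reduce to kg·m⁻¹·s⁻² except (4), which is kg·s⁻²·A⁻¹.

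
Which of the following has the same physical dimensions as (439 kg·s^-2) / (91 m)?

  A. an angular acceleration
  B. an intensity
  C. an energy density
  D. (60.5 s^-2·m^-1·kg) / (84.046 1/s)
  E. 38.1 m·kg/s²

C.

Reference: [kg·s⁻²] / [m] = kg·m⁻¹·s⁻².
Each option:
  A. [angular acceleration] = s⁻²
  B. [intensity] = kg·s⁻³
  C. [energy density] = kg·m⁻¹·s⁻²  ← same
  D. [kg·m⁻¹·s⁻²] / [s⁻¹] = kg·m⁻¹·s⁻¹
  E. kg·m·s⁻²
Only C. matches kg·m⁻¹·s⁻².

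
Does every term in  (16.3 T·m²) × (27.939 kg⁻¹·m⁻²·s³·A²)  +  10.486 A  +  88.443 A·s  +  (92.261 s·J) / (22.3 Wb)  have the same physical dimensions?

No

Work out the base dimensions of each:
  (16.3 T·m²) × (27.939 kg⁻¹·m⁻²·s³·A²):  [kg·m²·s⁻²·A⁻¹] · [kg⁻¹·m⁻²·s³·A²] = s·A
  10.486 A:  A
  88.443 A·s:  A·s = s·A
  (92.261 s·J) / (22.3 Wb):  [kg·m²·s⁻¹] / [kg·m²·s⁻²·A⁻¹] = s·A
The terms do not share a single dimension (A vs s·A).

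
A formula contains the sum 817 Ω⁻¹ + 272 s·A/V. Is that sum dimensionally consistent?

Dimensions:
  817 Ω⁻¹:  Ω⁻¹ = (V·A⁻¹)⁻¹ = kg⁻¹·m⁻²·s³·A²
  272 s·A/V:  A·s·V⁻¹ = A·s·(J·C⁻¹)⁻¹ = kg⁻¹·m⁻²·s⁴·A²
kg⁻¹·m⁻²·s³·A² ≠ kg⁻¹·m⁻²·s⁴·A², so they cannot be added.

No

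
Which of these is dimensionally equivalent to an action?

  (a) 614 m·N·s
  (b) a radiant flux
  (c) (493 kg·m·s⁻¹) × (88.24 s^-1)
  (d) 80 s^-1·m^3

(a)

Reference: [action] = kg·m²·s⁻¹.
Each option:
  (a) N·m·s = kg·m·s⁻²·m·s = kg·m²·s⁻¹  ← same
  (b) [radiant flux] = kg·m²·s⁻³
  (c) [kg·m·s⁻¹] · [s⁻¹] = kg·m·s⁻²
  (d) m³·s⁻¹
Only (a) matches kg·m²·s⁻¹.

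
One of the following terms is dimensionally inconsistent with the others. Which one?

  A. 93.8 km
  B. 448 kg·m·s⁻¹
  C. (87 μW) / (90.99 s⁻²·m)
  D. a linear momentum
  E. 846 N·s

Expand each in SI base units:
  A. m
  B. kg·m·s⁻¹
  C. [kg·m²·s⁻³] / [m·s⁻²] = kg·m·s⁻¹
  D. [linear momentum] = kg·m·s⁻¹
  E. N·s = kg·m·s⁻²·s = kg·m·s⁻¹
All reduce to kg·m·s⁻¹ except A., which is m.

A.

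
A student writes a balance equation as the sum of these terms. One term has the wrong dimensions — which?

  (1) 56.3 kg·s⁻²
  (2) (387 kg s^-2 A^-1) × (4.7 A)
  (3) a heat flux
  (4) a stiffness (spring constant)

Reduce each to base SI dimensions:
  (1) kg·s⁻²
  (2) [kg·s⁻²·A⁻¹] · [A] = kg·s⁻²
  (3) [heat flux] = kg·s⁻³
  (4) [stiffness (spring constant)] = kg·s⁻²
All reduce to kg·s⁻² except (3), which is kg·s⁻³.

(3)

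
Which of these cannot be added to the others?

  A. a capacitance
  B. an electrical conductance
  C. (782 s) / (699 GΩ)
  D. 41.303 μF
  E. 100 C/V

B.

Expand each in SI base units:
  A. [capacitance] = kg⁻¹·m⁻²·s⁴·A²
  B. [electrical conductance] = kg⁻¹·m⁻²·s³·A²
  C. [s] / [kg·m²·s⁻³·A⁻²] = kg⁻¹·m⁻²·s⁴·A²
  D. F = C·V⁻¹ = kg⁻¹·m⁻²·s⁴·A²
  E. C·V⁻¹ = s·A·(J·C⁻¹)⁻¹ = kg⁻¹·m⁻²·s⁴·A²
All reduce to kg⁻¹·m⁻²·s⁴·A² except B., which is kg⁻¹·m⁻²·s³·A².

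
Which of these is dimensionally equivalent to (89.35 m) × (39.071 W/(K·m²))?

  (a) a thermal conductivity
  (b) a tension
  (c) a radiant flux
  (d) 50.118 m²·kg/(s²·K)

Reference: [m] · [kg·s⁻³·K⁻¹] = kg·m·s⁻³·K⁻¹.
Each option:
  (a) [thermal conductivity] = kg·m·s⁻³·K⁻¹  ← same
  (b) [tension] = kg·m·s⁻²
  (c) [radiant flux] = kg·m²·s⁻³
  (d) kg·m²·s⁻²·K⁻¹
Only (a) matches kg·m·s⁻³·K⁻¹.

(a)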